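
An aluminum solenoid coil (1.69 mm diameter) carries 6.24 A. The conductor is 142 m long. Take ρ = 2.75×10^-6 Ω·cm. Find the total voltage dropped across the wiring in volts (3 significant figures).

10.9 V

ρ = 2.75×10^-6 Ω·cm = 2.75×10^-8 Ω·m
A = π(d/2)² = π(8.4500e-04 m)² = 2.243e-06 m²
R = ρL/A = (2.75×10^-8)(142)/(2.243e-06) = 1.741 Ω
V = IR = 6.24 × 1.741 = 10.9 V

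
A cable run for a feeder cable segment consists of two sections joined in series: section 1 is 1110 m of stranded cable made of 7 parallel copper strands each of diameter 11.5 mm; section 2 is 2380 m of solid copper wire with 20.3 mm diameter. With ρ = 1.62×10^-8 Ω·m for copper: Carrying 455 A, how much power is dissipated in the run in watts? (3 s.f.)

Section 1: A_strand = π(5.7500e-03)² = 1.039e-04 m²; R₁ = ρL/(N·A_s) = (1.62×10^-8)(1110)/(7×1.039e-04) = 0.02473 Ω
Section 2: A = π(d/2)² = π(1.0150e-02 m)² = 3.237e-04 m²
R₂ = (1.62×10^-8)(2380)/(3.237e-04) = 0.1191 Ω
R = R₁ + R₂ = 0.1439 Ω
P = I²R = (455)² × 0.1439 = 29800 W

29800 W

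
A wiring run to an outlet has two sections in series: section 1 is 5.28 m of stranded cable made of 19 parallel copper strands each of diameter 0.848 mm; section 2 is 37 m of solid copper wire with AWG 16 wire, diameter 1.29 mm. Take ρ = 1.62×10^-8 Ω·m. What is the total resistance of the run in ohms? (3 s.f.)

0.467 Ω

Section 1: A_strand = π(4.2400e-04)² = 5.648e-07 m²; R₁ = ρL/(N·A_s) = (1.62×10^-8)(5.28)/(19×5.648e-07) = 0.007971 Ω
Section 2: A = π(1.29/2 mm)² = π(6.4500e-04 m)² = 1.307e-06 m²
R₂ = (1.62×10^-8)(37)/(1.307e-06) = 0.4586 Ω
R = R₁ + R₂ = 0.467 Ω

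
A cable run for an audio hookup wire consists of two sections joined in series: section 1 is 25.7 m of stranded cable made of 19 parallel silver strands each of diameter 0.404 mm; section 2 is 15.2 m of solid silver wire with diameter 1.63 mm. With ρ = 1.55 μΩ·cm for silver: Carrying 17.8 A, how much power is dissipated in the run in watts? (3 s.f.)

ρ = 1.55 μΩ·cm = 1.55×10^-8 Ω·m
Section 1: A_strand = π(2.0200e-04)² = 1.282e-07 m²; R₁ = ρL/(N·A_s) = (1.55×10^-8)(25.7)/(19×1.282e-07) = 0.1636 Ω
Section 2: A = π(d/2)² = π(8.1500e-04 m)² = 2.087e-06 m²
R₂ = (1.55×10^-8)(15.2)/(2.087e-06) = 0.1129 Ω
R = R₁ + R₂ = 0.2765 Ω
P = I²R = (17.8)² × 0.2765 = 87.6 W

87.6 W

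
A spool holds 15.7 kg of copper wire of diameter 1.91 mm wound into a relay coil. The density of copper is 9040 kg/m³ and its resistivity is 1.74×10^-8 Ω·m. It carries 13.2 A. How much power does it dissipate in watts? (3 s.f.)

641 W

A = π(d/2)² = π(9.5500e-04 m)² = 2.8652e-06 m²
L = m/(density·A) = 15.7/(9040×2.8652e-06) = 606.1 m
R = ρL/A = (1.74×10^-8)(606.1)/(2.8652e-06) = 3.681 Ω
P = I²R = (13.2)² × 3.681 = 641 W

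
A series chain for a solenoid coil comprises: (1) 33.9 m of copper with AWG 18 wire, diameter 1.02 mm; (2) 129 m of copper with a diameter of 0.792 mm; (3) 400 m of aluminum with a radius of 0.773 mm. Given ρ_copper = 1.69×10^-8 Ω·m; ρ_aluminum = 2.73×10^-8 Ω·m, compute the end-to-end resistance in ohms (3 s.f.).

10.9 Ω

Seg 1: A = π(1.02/2 mm)² = π(5.1000e-04 m)² = 8.171e-07 m²
R_1 = (1.69×10^-8)(33.9)/(8.171e-07) = 0.7011 Ω
Seg 2: A = π(d/2)² = π(3.9600e-04 m)² = 4.927e-07 m²
R_2 = (1.69×10^-8)(129)/(4.927e-07) = 4.425 Ω
Seg 3: A = πr² = π(7.7300e-04 m)² = 1.877e-06 m²
R_3 = (2.73×10^-8)(400)/(1.877e-06) = 5.817 Ω
R_total = R_1 + R_2 + R_3 = 10.9 Ω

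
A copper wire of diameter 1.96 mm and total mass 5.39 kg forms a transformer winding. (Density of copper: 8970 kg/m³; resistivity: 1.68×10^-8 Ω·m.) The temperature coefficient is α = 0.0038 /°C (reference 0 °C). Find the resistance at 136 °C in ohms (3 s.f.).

A = π(d/2)² = π(9.8000e-04 m)² = 3.0172e-06 m²
L = m/(density·A) = 5.39/(8970×3.0172e-06) = 199.2 m
R = ρL/A = (1.68×10^-8)(199.2)/(3.0172e-06) = 1.109 Ω
R(136 °C) = 1.109 × (1 + 0.0038×136) = 1.68 Ω

1.68 Ω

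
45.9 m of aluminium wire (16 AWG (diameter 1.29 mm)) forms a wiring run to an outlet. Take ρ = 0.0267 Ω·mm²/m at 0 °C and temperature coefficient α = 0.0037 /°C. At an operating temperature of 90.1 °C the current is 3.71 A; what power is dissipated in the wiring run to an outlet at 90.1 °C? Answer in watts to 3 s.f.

17.2 W

ρ = 0.0267 Ω·mm²/m = 2.67×10^-8 Ω·m
A = π(1.29/2 mm)² = π(6.4500e-04 m)² = 1.307e-06 m²
R₍0₎ = ρL/A = (2.67×10^-8)(45.9)/(1.307e-06) = 0.9377 Ω
R₍90.1₎ = R₍0₎(1 + αΔT) = 0.9377 × (1 + 0.0037×90.1) = 1.25 Ω
P = I²R = (3.71)² × 1.25 = 17.2 W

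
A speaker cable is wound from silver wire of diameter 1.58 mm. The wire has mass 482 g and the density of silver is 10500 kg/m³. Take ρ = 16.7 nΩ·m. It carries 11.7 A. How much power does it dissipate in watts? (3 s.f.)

27.3 W

ρ = 16.7 nΩ·m = 1.67×10^-8 Ω·m
A = π(d/2)² = π(7.9000e-04 m)² = 1.9607e-06 m²
L = m/(density·A) = 0.482/(10500×1.9607e-06) = 23.41 m
R = ρL/A = (1.67×10^-8)(23.41)/(1.9607e-06) = 0.1994 Ω
P = I²R = (11.7)² × 0.1994 = 27.3 W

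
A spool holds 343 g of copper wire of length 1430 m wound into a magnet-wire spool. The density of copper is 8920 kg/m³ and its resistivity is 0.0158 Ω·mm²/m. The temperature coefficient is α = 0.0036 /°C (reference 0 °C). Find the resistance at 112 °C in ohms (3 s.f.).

1180 Ω

ρ = 0.0158 Ω·mm²/m = 1.58×10^-8 Ω·m
A = m/(density·L) = 0.343/(8920×1430) = 2.6890e-08 m²
R = ρL/A = (1.58×10^-8)(1430)/(2.6890e-08) = 840.2 Ω
R(112 °C) = 840.2 × (1 + 0.0036×112) = 1180 Ω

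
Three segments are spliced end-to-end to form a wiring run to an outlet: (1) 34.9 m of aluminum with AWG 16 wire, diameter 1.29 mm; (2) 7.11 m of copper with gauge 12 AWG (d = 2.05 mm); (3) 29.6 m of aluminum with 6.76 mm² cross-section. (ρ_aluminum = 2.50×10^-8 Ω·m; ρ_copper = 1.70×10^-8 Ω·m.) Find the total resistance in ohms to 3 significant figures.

Seg 1: A = π(1.29/2 mm)² = π(6.4500e-04 m)² = 1.307e-06 m²
R_1 = (2.50×10^-8)(34.9)/(1.307e-06) = 0.6676 Ω
Seg 2: A = π(2.05/2 mm)² = π(1.0250e-03 m)² = 3.301e-06 m²
R_2 = (1.70×10^-8)(7.11)/(3.301e-06) = 0.03662 Ω
Seg 3: A = 6.76 mm² = 6.760e-06 m²
R_3 = (2.50×10^-8)(29.6)/(6.760e-06) = 0.1095 Ω
R_total = R_1 + R_2 + R_3 = 0.814 Ω

0.814 Ω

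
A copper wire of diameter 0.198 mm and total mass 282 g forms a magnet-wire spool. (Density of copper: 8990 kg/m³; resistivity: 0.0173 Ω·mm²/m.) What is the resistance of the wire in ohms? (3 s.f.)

572 Ω

ρ = 0.0173 Ω·mm²/m = 1.73×10^-8 Ω·m
A = π(d/2)² = π(9.9000e-05 m)² = 3.0791e-08 m²
L = m/(density·A) = 0.282/(8990×3.0791e-08) = 1019 m
R = ρL/A = (1.73×10^-8)(1019)/(3.0791e-08) = 572 Ω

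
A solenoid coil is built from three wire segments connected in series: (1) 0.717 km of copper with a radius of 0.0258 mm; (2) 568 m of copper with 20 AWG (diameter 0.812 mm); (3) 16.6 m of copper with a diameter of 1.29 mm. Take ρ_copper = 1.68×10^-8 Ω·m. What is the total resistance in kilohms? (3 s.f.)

Seg 1: A = πr² = π(2.5800e-05 m)² = 2.091e-09 m²
R_1 = (1.68×10^-8)(717)/(2.091e-09) = 5760 Ω
Seg 2: A = π(0.812/2 mm)² = π(4.0600e-04 m)² = 5.178e-07 m²
R_2 = (1.68×10^-8)(568)/(5.178e-07) = 18.43 Ω
Seg 3: A = π(d/2)² = π(6.4500e-04 m)² = 1.307e-06 m²
R_3 = (1.68×10^-8)(16.6)/(1.307e-06) = 0.2134 Ω
R_total = R_1 + R_2 + R_3 = 5.78 kΩ

5.78 kΩ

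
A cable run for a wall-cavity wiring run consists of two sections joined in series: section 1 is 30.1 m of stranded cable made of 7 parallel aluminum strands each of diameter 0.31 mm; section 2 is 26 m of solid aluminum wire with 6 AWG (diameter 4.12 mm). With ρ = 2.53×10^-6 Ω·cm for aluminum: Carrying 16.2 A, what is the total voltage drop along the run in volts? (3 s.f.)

ρ = 2.53×10^-6 Ω·cm = 2.53×10^-8 Ω·m
Section 1: A_strand = π(1.5500e-04)² = 7.548e-08 m²; R₁ = ρL/(N·A_s) = (2.53×10^-8)(30.1)/(7×7.548e-08) = 1.441 Ω
Section 2: A = π(4.12/2 mm)² = π(2.0600e-03 m)² = 1.333e-05 m²
R₂ = (2.53×10^-8)(26)/(1.333e-05) = 0.04934 Ω
R = R₁ + R₂ = 1.491 Ω
V = IR = 16.2 × 1.491 = 24.1 V

24.1 V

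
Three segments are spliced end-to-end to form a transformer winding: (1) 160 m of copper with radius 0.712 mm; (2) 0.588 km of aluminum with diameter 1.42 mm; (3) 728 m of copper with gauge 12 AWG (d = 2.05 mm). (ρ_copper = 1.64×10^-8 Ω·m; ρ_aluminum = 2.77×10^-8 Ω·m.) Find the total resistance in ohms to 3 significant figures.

15.5 Ω

Seg 1: A = πr² = π(7.1200e-04 m)² = 1.593e-06 m²
R_1 = (1.64×10^-8)(160)/(1.593e-06) = 1.648 Ω
Seg 2: A = π(d/2)² = π(7.1000e-04 m)² = 1.584e-06 m²
R_2 = (2.77×10^-8)(588)/(1.584e-06) = 10.28 Ω
Seg 3: A = π(2.05/2 mm)² = π(1.0250e-03 m)² = 3.301e-06 m²
R_3 = (1.64×10^-8)(728)/(3.301e-06) = 3.617 Ω
R_total = R_1 + R_2 + R_3 = 15.5 Ω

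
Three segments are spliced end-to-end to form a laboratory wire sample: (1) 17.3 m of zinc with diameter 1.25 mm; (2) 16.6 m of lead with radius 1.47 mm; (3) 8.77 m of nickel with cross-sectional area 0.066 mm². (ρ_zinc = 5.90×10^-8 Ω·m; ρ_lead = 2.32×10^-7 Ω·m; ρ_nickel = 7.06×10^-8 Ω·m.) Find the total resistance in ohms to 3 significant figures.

10.8 Ω

Seg 1: A = π(d/2)² = π(6.2500e-04 m)² = 1.227e-06 m²
R_1 = (5.90×10^-8)(17.3)/(1.227e-06) = 0.8317 Ω
Seg 2: A = πr² = π(1.4700e-03 m)² = 6.789e-06 m²
R_2 = (2.32×10^-7)(16.6)/(6.789e-06) = 0.5673 Ω
Seg 3: A = 0.066 mm² = 6.600e-08 m²
R_3 = (7.06×10^-8)(8.77)/(6.600e-08) = 9.381 Ω
R_total = R_1 + R_2 + R_3 = 10.8 Ω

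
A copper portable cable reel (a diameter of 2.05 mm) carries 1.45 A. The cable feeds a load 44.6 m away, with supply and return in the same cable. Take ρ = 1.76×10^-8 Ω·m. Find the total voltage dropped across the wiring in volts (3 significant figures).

A = π(d/2)² = π(1.0250e-03 m)² = 3.301e-06 m²
Total conductor length (both ways) L = 2 × 44.6 = 89.2 m
R = ρL/A = (1.76×10^-8)(89.2)/(3.301e-06) = 0.4756 Ω
V = IR = 1.45 × 0.4756 = 0.690 V

0.690 V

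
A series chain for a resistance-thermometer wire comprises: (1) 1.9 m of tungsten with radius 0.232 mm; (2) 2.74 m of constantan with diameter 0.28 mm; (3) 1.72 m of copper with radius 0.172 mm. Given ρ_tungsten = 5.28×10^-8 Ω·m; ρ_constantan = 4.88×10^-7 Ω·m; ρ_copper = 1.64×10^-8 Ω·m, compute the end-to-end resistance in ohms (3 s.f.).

Seg 1: A = πr² = π(2.3200e-04 m)² = 1.691e-07 m²
R_1 = (5.28×10^-8)(1.9)/(1.691e-07) = 0.5933 Ω
Seg 2: A = π(d/2)² = π(1.4000e-04 m)² = 6.158e-08 m²
R_2 = (4.88×10^-7)(2.74)/(6.158e-08) = 21.72 Ω
Seg 3: A = πr² = π(1.7200e-04 m)² = 9.294e-08 m²
R_3 = (1.64×10^-8)(1.72)/(9.294e-08) = 0.3035 Ω
R_total = R_1 + R_2 + R_3 = 22.6 Ω

22.6 Ω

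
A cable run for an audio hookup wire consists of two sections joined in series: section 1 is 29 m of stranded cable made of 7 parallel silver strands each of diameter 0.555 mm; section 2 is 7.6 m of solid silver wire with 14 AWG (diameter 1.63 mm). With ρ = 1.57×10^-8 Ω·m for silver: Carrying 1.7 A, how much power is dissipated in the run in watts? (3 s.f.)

Section 1: A_strand = π(2.7750e-04)² = 2.419e-07 m²; R₁ = ρL/(N·A_s) = (1.57×10^-8)(29)/(7×2.419e-07) = 0.2689 Ω
Section 2: A = π(1.63/2 mm)² = π(8.1500e-04 m)² = 2.087e-06 m²
R₂ = (1.57×10^-8)(7.6)/(2.087e-06) = 0.05718 Ω
R = R₁ + R₂ = 0.326 Ω
P = I²R = (1.7)² × 0.326 = 0.942 W

0.942 W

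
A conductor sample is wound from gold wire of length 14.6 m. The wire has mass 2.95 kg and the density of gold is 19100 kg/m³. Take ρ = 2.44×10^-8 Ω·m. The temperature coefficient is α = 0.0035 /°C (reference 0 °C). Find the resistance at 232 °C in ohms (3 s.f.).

0.0610 Ω

A = m/(density·L) = 2.95/(19100×14.6) = 1.0579e-05 m²
R = ρL/A = (2.44×10^-8)(14.6)/(1.0579e-05) = 0.03367 Ω
R(232 °C) = 0.03367 × (1 + 0.0035×232) = 0.0610 Ω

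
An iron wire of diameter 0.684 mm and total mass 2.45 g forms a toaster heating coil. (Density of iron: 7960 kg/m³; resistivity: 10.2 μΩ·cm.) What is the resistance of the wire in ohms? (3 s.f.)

ρ = 10.2 μΩ·cm = 1.02×10^-7 Ω·m
A = π(d/2)² = π(3.4200e-04 m)² = 3.6745e-07 m²
L = m/(density·A) = 0.00245/(7960×3.6745e-07) = 0.8376 m
R = ρL/A = (1.02×10^-7)(0.8376)/(3.6745e-07) = 0.233 Ω

0.233 Ω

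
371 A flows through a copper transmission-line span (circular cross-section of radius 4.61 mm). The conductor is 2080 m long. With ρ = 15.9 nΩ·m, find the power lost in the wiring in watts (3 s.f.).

68200 W

ρ = 15.9 nΩ·m = 1.59×10^-8 Ω·m
A = πr² = π(4.6100e-03 m)² = 6.677e-05 m²
R = ρL/A = (1.59×10^-8)(2080)/(6.677e-05) = 0.4953 Ω
P = I²R = (371)² × 0.4953 = 68200 W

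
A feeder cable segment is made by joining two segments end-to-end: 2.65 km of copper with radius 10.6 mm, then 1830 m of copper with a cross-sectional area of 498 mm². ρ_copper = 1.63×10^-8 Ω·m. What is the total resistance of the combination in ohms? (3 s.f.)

0.182 Ω

Segment 1: A = πr² = π(1.0600e-02 m)² = 3.530e-04 m²
R₁ = ρL/A = (1.63×10^-8)(2650)/(3.530e-04) = 0.1224 Ω
Segment 2: A = 498 mm² = 4.980e-04 m²
R₂ = (1.63×10^-8)(1830)/(4.980e-04) = 0.0599 Ω
R = R₁ + R₂ = 0.182 Ω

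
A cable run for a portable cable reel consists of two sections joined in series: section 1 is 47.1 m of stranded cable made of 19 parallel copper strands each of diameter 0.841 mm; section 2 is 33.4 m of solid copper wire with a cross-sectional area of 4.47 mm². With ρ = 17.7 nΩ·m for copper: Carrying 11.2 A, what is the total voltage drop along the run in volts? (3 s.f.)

2.37 V

ρ = 17.7 nΩ·m = 1.77×10^-8 Ω·m
Section 1: A_strand = π(4.2050e-04)² = 5.555e-07 m²; R₁ = ρL/(N·A_s) = (1.77×10^-8)(47.1)/(19×5.555e-07) = 0.07899 Ω
Section 2: A = 4.47 mm² = 4.470e-06 m²
R₂ = (1.77×10^-8)(33.4)/(4.470e-06) = 0.1323 Ω
R = R₁ + R₂ = 0.2112 Ω
V = IR = 11.2 × 0.2112 = 2.37 V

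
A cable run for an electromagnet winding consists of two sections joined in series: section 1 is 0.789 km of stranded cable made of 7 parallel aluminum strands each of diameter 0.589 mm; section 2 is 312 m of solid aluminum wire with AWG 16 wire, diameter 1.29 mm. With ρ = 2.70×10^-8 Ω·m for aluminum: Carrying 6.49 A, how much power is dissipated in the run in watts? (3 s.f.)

742 W

Section 1: A_strand = π(2.9450e-04)² = 2.725e-07 m²; R₁ = ρL/(N·A_s) = (2.70×10^-8)(789)/(7×2.725e-07) = 11.17 Ω
Section 2: A = π(1.29/2 mm)² = π(6.4500e-04 m)² = 1.307e-06 m²
R₂ = (2.70×10^-8)(312)/(1.307e-06) = 6.445 Ω
R = R₁ + R₂ = 17.61 Ω
P = I²R = (6.49)² × 17.61 = 742 W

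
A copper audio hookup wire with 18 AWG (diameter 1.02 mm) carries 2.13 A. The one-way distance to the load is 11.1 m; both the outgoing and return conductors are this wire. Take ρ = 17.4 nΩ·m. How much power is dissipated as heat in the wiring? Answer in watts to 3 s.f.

2.14 W

ρ = 17.4 nΩ·m = 1.74×10^-8 Ω·m
A = π(1.02/2 mm)² = π(5.1000e-04 m)² = 8.171e-07 m²
Total conductor length (both ways) L = 2 × 11.1 = 22.2 m
R = ρL/A = (1.74×10^-8)(22.2)/(8.171e-07) = 0.4727 Ω
P = I²R = (2.13)² × 0.4727 = 2.14 W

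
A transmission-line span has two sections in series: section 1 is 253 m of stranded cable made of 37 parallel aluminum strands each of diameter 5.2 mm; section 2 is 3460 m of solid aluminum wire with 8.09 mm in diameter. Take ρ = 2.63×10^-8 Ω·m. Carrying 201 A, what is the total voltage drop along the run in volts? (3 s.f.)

358 V

Section 1: A_strand = π(2.6000e-03)² = 2.124e-05 m²; R₁ = ρL/(N·A_s) = (2.63×10^-8)(253)/(37×2.124e-05) = 0.008468 Ω
Section 2: A = π(d/2)² = π(4.0450e-03 m)² = 5.140e-05 m²
R₂ = (2.63×10^-8)(3460)/(5.140e-05) = 1.77 Ω
R = R₁ + R₂ = 1.779 Ω
V = IR = 201 × 1.779 = 358 V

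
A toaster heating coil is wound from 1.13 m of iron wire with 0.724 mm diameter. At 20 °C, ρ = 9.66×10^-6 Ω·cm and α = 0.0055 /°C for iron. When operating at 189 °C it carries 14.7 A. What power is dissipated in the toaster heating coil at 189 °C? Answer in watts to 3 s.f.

ρ = 9.66×10^-6 Ω·cm = 9.66×10^-8 Ω·m
A = π(d/2)² = π(3.6200e-04 m)² = 4.117e-07 m²
R₍20₎ = ρL/A = (9.66×10^-8)(1.13)/(4.117e-07) = 0.2651 Ω
R₍189₎ = R₍20₎(1 + αΔT) = 0.2651 × (1 + 0.0055×169) = 0.5116 Ω
P = I²R = (14.7)² × 0.5116 = 111 W

111 W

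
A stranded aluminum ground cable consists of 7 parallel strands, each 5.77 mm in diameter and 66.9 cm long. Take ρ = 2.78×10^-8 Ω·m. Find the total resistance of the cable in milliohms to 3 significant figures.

A_strand = π(2.8850e-03 m)² = 2.615e-05 m²
R_strand = ρL/A = (2.78×10^-8)(0.669)/(2.615e-05) = 7.113×10^-4 Ω
R_total = R_strand/N = 7.113×10^-4/7 = 0.102 mΩ

0.102 mΩ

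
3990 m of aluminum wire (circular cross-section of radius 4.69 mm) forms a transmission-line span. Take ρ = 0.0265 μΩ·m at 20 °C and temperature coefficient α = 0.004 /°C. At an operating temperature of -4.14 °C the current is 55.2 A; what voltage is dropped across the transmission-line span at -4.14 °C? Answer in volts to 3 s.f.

76.3 V

ρ = 0.0265 μΩ·m = 2.65×10^-8 Ω·m
A = πr² = π(4.6900e-03 m)² = 6.910e-05 m²
R₍20₎ = ρL/A = (2.65×10^-8)(3990)/(6.910e-05) = 1.53 Ω
R₍-4.14₎ = R₍20₎(1 + αΔT) = 1.53 × (1 + 0.004×-24.1) = 1.382 Ω
V = IR = 55.2 × 1.382 = 76.3 V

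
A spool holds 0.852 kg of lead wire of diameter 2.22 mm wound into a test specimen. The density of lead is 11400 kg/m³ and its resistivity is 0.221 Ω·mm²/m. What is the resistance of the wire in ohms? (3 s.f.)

1.10 Ω

ρ = 0.221 Ω·mm²/m = 2.21×10^-7 Ω·m
A = π(d/2)² = π(1.1100e-03 m)² = 3.8708e-06 m²
L = m/(density·A) = 0.852/(11400×3.8708e-06) = 19.31 m
R = ρL/A = (2.21×10^-7)(19.31)/(3.8708e-06) = 1.10 Ω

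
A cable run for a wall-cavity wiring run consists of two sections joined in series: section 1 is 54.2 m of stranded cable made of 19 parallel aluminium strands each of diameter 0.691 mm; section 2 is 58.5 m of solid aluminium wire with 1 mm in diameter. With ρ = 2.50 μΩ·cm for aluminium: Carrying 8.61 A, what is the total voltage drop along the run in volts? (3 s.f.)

17.7 V

ρ = 2.50 μΩ·cm = 2.50×10^-8 Ω·m
Section 1: A_strand = π(3.4550e-04)² = 3.750e-07 m²; R₁ = ρL/(N·A_s) = (2.50×10^-8)(54.2)/(19×3.750e-07) = 0.1902 Ω
Section 2: A = π(d/2)² = π(5.0000e-04 m)² = 7.854e-07 m²
R₂ = (2.50×10^-8)(58.5)/(7.854e-07) = 1.862 Ω
R = R₁ + R₂ = 2.052 Ω
V = IR = 8.61 × 2.052 = 17.7 V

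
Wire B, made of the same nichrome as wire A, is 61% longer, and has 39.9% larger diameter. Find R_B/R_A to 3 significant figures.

0.823

R ∝ L/d², so R_B/R_A = (1 + 61/100) × (1 + 39.9/100)⁻²
= 1.61 × 0.5109 = 0.823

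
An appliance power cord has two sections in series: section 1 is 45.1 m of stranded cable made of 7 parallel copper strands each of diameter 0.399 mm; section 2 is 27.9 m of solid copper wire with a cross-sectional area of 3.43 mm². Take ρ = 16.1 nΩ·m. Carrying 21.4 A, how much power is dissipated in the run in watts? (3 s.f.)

ρ = 16.1 nΩ·m = 1.61×10^-8 Ω·m
Section 1: A_strand = π(1.9950e-04)² = 1.250e-07 m²; R₁ = ρL/(N·A_s) = (1.61×10^-8)(45.1)/(7×1.250e-07) = 0.8296 Ω
Section 2: A = 3.43 mm² = 3.430e-06 m²
R₂ = (1.61×10^-8)(27.9)/(3.430e-06) = 0.131 Ω
R = R₁ + R₂ = 0.9606 Ω
P = I²R = (21.4)² × 0.9606 = 440 W

440 W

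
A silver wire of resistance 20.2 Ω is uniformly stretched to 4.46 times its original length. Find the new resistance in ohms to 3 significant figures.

Volume constant ⇒ A' = A/k with k = 4.46. R' = ρ(kL)/(A/k) = k²R.
R' = 19.89 × 20.2 = 402 Ω

402 Ω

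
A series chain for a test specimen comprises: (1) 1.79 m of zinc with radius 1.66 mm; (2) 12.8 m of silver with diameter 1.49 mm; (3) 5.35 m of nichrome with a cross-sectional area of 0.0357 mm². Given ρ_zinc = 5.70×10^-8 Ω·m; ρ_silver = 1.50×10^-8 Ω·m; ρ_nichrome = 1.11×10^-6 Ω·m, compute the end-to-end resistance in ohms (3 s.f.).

Seg 1: A = πr² = π(1.6600e-03 m)² = 8.657e-06 m²
R_1 = (5.70×10^-8)(1.79)/(8.657e-06) = 0.01179 Ω
Seg 2: A = π(d/2)² = π(7.4500e-04 m)² = 1.744e-06 m²
R_2 = (1.50×10^-8)(12.8)/(1.744e-06) = 0.1101 Ω
Seg 3: A = 0.0357 mm² = 3.570e-08 m²
R_3 = (1.11×10^-6)(5.35)/(3.570e-08) = 166.3 Ω
R_total = R_1 + R_2 + R_3 = 166 Ω

166 Ω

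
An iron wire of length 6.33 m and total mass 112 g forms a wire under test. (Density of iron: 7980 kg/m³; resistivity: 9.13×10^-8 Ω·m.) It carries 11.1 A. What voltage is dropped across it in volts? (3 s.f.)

A = m/(density·L) = 0.112/(7980×6.33) = 2.2172e-06 m²
R = ρL/A = (9.13×10^-8)(6.33)/(2.2172e-06) = 0.2607 Ω
V = IR = 11.1 × 0.2607 = 2.89 V

2.89 V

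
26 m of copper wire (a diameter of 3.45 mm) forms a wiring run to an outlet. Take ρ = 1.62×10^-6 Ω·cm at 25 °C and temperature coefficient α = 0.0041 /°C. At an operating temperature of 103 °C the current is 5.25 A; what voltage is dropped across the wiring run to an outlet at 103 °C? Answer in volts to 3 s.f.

0.312 V

ρ = 1.62×10^-6 Ω·cm = 1.62×10^-8 Ω·m
A = π(d/2)² = π(1.7250e-03 m)² = 9.348e-06 m²
R₍25₎ = ρL/A = (1.62×10^-8)(26)/(9.348e-06) = 0.04506 Ω
R₍103₎ = R₍25₎(1 + αΔT) = 0.04506 × (1 + 0.0041×78) = 0.05947 Ω
V = IR = 5.25 × 0.05947 = 0.312 V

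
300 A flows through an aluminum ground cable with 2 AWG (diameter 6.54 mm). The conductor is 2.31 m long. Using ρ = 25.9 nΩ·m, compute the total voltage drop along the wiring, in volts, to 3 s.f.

ρ = 25.9 nΩ·m = 2.59×10^-8 Ω·m
A = π(6.54/2 mm)² = π(3.2700e-03 m)² = 3.359e-05 m²
R = ρL/A = (2.59×10^-8)(2.31)/(3.359e-05) = 0.001781 Ω
V = IR = 300 × 0.001781 = 0.534 V

0.534 V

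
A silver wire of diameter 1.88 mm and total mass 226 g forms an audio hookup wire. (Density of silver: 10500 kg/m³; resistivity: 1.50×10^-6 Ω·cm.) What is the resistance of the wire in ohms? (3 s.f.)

ρ = 1.50×10^-6 Ω·cm = 1.50×10^-8 Ω·m
A = π(d/2)² = π(9.4000e-04 m)² = 2.7759e-06 m²
L = m/(density·A) = 0.226/(10500×2.7759e-06) = 7.754 m
R = ρL/A = (1.50×10^-8)(7.754)/(2.7759e-06) = 0.0419 Ω

0.0419 Ω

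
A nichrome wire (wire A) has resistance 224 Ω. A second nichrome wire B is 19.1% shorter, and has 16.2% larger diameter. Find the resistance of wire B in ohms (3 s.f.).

R ∝ L/d², so R_B/R_A = (1 − 19.1/100) × (1 + 16.2/100)⁻²
= 0.809 × 0.7406 = 0.5991
R_B = 0.5991 × 224 = 134 Ω

134 Ω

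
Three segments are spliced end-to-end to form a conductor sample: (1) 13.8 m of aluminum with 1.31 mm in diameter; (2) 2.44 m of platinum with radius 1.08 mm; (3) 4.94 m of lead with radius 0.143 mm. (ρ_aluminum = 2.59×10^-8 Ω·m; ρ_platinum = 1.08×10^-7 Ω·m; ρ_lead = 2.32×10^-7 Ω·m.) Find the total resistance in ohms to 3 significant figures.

18.2 Ω

Seg 1: A = π(d/2)² = π(6.5500e-04 m)² = 1.348e-06 m²
R_1 = (2.59×10^-8)(13.8)/(1.348e-06) = 0.2652 Ω
Seg 2: A = πr² = π(1.0800e-03 m)² = 3.664e-06 m²
R_2 = (1.08×10^-7)(2.44)/(3.664e-06) = 0.07191 Ω
Seg 3: A = πr² = π(1.4300e-04 m)² = 6.424e-08 m²
R_3 = (2.32×10^-7)(4.94)/(6.424e-08) = 17.84 Ω
R_total = R_1 + R_2 + R_3 = 18.2 Ω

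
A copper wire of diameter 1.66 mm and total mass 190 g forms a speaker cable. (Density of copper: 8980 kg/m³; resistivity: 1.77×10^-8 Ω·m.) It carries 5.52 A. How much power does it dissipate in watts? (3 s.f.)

A = π(d/2)² = π(8.3000e-04 m)² = 2.1642e-06 m²
L = m/(density·A) = 0.19/(8980×2.1642e-06) = 9.776 m
R = ρL/A = (1.77×10^-8)(9.776)/(2.1642e-06) = 0.07995 Ω
P = I²R = (5.52)² × 0.07995 = 2.44 W

2.44 W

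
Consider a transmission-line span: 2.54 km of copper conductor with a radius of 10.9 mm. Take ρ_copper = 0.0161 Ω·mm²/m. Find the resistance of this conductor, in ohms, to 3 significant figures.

0.110 Ω

ρ = 0.0161 Ω·mm²/m = 1.61×10^-8 Ω·m
A = πr² = π(1.0900e-02 m)² = 3.733e-04 m²
R = ρL/A = (1.61×10^-8)(2540 m)/(3.733e-04 m²) = 0.110 Ω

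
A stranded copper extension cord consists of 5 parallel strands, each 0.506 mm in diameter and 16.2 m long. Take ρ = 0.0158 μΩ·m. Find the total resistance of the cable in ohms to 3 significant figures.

0.255 Ω

ρ = 0.0158 μΩ·m = 1.58×10^-8 Ω·m
A_strand = π(2.5300e-04 m)² = 2.011e-07 m²
R_strand = ρL/A = (1.58×10^-8)(16.2)/(2.011e-07) = 1.273 Ω
R_total = R_strand/N = 1.273/5 = 0.255 Ω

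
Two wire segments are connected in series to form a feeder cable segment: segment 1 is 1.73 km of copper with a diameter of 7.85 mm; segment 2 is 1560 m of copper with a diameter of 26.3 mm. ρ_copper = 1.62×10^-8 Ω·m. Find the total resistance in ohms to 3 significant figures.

0.626 Ω

Segment 1: A = π(d/2)² = π(3.9250e-03 m)² = 4.840e-05 m²
R₁ = ρL/A = (1.62×10^-8)(1730)/(4.840e-05) = 0.5791 Ω
Segment 2: A = π(d/2)² = π(1.3150e-02 m)² = 5.433e-04 m²
R₂ = (1.62×10^-8)(1560)/(5.433e-04) = 0.04652 Ω
R = R₁ + R₂ = 0.626 Ω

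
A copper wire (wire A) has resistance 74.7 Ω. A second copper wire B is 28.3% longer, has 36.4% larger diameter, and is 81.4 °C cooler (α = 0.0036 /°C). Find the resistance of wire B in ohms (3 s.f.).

R ∝ ρL/d² with ρ ∝ (1+αΔT), so R_B/R_A = (1 + 28.3/100) × (1 + 36.4/100)⁻² × (1 − 0.0036×81.4)
= 1.283 × 0.5375 × 0.707 = 0.4875
R_B = 0.4875 × 74.7 = 36.4 Ω

36.4 Ω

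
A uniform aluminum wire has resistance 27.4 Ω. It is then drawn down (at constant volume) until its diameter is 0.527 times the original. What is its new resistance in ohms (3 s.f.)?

355 Ω

Volume constant ⇒ L' = L/r² with r = 0.527. R' = ρL'/A' = ρ(L/r²)/(πr²d₀²/4) = R/r⁴.
R' = 12.96 × 27.4 = 355 Ω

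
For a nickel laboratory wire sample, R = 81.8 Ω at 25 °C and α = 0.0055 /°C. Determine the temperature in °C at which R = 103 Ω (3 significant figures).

72.1 °C

R = R₀(1 + α(T − T₀)) ⇒ T = T₀ + (R/R₀ − 1)/α
T = 25 + (103/81.8 − 1)/0.0055 = 25 + (0.2592)/0.0055 = 72.1 °C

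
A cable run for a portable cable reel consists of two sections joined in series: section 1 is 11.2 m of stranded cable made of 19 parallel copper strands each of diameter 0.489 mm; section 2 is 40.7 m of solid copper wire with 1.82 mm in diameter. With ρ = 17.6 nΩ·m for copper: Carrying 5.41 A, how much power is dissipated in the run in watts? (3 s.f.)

ρ = 17.6 nΩ·m = 1.76×10^-8 Ω·m
Section 1: A_strand = π(2.4450e-04)² = 1.878e-07 m²; R₁ = ρL/(N·A_s) = (1.76×10^-8)(11.2)/(19×1.878e-07) = 0.05524 Ω
Section 2: A = π(d/2)² = π(9.1000e-04 m)² = 2.602e-06 m²
R₂ = (1.76×10^-8)(40.7)/(2.602e-06) = 0.2753 Ω
R = R₁ + R₂ = 0.3306 Ω
P = I²R = (5.41)² × 0.3306 = 9.68 W

9.68 W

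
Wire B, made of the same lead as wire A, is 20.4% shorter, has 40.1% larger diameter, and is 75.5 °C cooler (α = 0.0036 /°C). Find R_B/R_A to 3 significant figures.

0.295

R ∝ ρL/d² with ρ ∝ (1+αΔT), so R_B/R_A = (1 − 20.4/100) × (1 + 40.1/100)⁻² × (1 − 0.0036×75.5)
= 0.796 × 0.5095 × 0.7282 = 0.295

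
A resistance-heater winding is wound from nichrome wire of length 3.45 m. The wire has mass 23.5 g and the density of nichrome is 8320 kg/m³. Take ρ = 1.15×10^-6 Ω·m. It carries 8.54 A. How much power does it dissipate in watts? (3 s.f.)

353 W

A = m/(density·L) = 0.0235/(8320×3.45) = 8.1870e-07 m²
R = ρL/A = (1.15×10^-6)(3.45)/(8.1870e-07) = 4.846 Ω
P = I²R = (8.54)² × 4.846 = 353 W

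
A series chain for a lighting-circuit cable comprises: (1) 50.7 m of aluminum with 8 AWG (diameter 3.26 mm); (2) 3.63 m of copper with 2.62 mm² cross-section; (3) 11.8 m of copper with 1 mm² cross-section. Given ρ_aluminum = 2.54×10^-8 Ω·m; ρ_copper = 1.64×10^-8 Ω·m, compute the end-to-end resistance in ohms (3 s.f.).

0.371 Ω

Seg 1: A = π(3.26/2 mm)² = π(1.6300e-03 m)² = 8.347e-06 m²
R_1 = (2.54×10^-8)(50.7)/(8.347e-06) = 0.1543 Ω
Seg 2: A = 2.62 mm² = 2.620e-06 m²
R_2 = (1.64×10^-8)(3.63)/(2.620e-06) = 0.02272 Ω
Seg 3: A = 1 mm² = 1.000e-06 m²
R_3 = (1.64×10^-8)(11.8)/(1.000e-06) = 0.1935 Ω
R_total = R_1 + R_2 + R_3 = 0.371 Ω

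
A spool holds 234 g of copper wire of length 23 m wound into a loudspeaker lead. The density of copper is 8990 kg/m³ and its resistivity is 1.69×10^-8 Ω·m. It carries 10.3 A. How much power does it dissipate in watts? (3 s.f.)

36.4 W

A = m/(density·L) = 0.234/(8990×23) = 1.1317e-06 m²
R = ρL/A = (1.69×10^-8)(23)/(1.1317e-06) = 0.3435 Ω
P = I²R = (10.3)² × 0.3435 = 36.4 W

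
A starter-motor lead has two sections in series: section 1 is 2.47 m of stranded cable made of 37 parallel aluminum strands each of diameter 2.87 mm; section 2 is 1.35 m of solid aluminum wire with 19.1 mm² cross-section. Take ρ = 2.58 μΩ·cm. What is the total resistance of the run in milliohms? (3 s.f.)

ρ = 2.58 μΩ·cm = 2.58×10^-8 Ω·m
Section 1: A_strand = π(1.4350e-03)² = 6.469e-06 m²; R₁ = ρL/(N·A_s) = (2.58×10^-8)(2.47)/(37×6.469e-06) = 2.662×10^-4 Ω
Section 2: A = 19.1 mm² = 1.910e-05 m²
R₂ = (2.58×10^-8)(1.35)/(1.910e-05) = 0.001824 Ω
R = R₁ + R₂ = 2.09 mΩ

2.09 mΩ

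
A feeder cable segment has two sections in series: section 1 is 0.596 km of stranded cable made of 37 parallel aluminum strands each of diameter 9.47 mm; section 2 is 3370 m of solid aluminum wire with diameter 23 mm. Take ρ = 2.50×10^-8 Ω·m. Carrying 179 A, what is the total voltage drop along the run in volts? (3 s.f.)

Section 1: A_strand = π(4.7350e-03)² = 7.044e-05 m²; R₁ = ρL/(N·A_s) = (2.50×10^-8)(596)/(37×7.044e-05) = 0.005717 Ω
Section 2: A = π(d/2)² = π(1.1500e-02 m)² = 4.155e-04 m²
R₂ = (2.50×10^-8)(3370)/(4.155e-04) = 0.2028 Ω
R = R₁ + R₂ = 0.2085 Ω
V = IR = 179 × 0.2085 = 37.3 V

37.3 V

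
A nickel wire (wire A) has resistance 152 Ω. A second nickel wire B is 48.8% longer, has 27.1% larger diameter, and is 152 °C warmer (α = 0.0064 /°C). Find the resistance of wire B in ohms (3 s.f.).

R ∝ ρL/d² with ρ ∝ (1+αΔT), so R_B/R_A = (1 + 48.8/100) × (1 + 27.1/100)⁻² × (1 + 0.0064×152)
= 1.488 × 0.619 × 1.973 = 1.817
R_B = 1.817 × 152 = 276 Ω

276 Ω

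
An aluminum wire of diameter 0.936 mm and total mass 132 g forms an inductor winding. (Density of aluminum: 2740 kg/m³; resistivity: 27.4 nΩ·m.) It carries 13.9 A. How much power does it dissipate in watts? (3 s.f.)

ρ = 27.4 nΩ·m = 2.74×10^-8 Ω·m
A = π(d/2)² = π(4.6800e-04 m)² = 6.8808e-07 m²
L = m/(density·A) = 0.132/(2740×6.8808e-07) = 70.01 m
R = ρL/A = (2.74×10^-8)(70.01)/(6.8808e-07) = 2.788 Ω
P = I²R = (13.9)² × 2.788 = 539 W

539 W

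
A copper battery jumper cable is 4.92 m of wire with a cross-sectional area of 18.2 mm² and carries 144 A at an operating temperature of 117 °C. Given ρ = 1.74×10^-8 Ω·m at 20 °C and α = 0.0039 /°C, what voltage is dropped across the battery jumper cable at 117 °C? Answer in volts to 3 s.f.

A = 18.2 mm² = 1.820e-05 m²
R₍20₎ = ρL/A = (1.74×10^-8)(4.92)/(1.820e-05) = 0.004704 Ω
R₍117₎ = R₍20₎(1 + αΔT) = 0.004704 × (1 + 0.0039×97) = 0.006483 Ω
V = IR = 144 × 0.006483 = 0.934 V

0.934 V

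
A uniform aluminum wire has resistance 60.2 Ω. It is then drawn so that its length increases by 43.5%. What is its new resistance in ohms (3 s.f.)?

k = 1 + 43.5/100 = 1.435; volume constant ⇒ A' = A/k, so R' = k²R.
R' = 2.059 × 60.2 = 124 Ω

124 Ω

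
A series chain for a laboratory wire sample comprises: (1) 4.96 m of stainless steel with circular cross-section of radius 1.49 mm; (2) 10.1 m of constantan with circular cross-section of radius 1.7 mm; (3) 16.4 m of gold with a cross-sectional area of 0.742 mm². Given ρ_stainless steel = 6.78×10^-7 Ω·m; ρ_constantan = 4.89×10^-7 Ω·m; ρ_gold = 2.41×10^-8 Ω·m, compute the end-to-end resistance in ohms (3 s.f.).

1.56 Ω

Seg 1: A = πr² = π(1.4900e-03 m)² = 6.975e-06 m²
R_1 = (6.78×10^-7)(4.96)/(6.975e-06) = 0.4822 Ω
Seg 2: A = πr² = π(1.7000e-03 m)² = 9.079e-06 m²
R_2 = (4.89×10^-7)(10.1)/(9.079e-06) = 0.544 Ω
Seg 3: A = 0.742 mm² = 7.420e-07 m²
R_3 = (2.41×10^-8)(16.4)/(7.420e-07) = 0.5327 Ω
R_total = R_1 + R_2 + R_3 = 1.56 Ω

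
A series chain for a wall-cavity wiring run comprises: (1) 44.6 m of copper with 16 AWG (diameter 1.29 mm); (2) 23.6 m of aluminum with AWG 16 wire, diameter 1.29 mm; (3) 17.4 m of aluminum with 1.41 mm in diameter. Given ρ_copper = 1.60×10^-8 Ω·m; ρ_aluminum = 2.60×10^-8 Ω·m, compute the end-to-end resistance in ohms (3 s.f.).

1.31 Ω

Seg 1: A = π(1.29/2 mm)² = π(6.4500e-04 m)² = 1.307e-06 m²
R_1 = (1.60×10^-8)(44.6)/(1.307e-06) = 0.546 Ω
Seg 2: A = π(1.29/2 mm)² = π(6.4500e-04 m)² = 1.307e-06 m²
R_2 = (2.60×10^-8)(23.6)/(1.307e-06) = 0.4695 Ω
Seg 3: A = π(d/2)² = π(7.0500e-04 m)² = 1.561e-06 m²
R_3 = (2.60×10^-8)(17.4)/(1.561e-06) = 0.2897 Ω
R_total = R_1 + R_2 + R_3 = 1.31 Ω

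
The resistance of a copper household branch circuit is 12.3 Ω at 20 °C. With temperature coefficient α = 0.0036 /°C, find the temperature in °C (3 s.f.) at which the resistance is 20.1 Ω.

R = R₀(1 + α(T − T₀)) ⇒ T = T₀ + (R/R₀ − 1)/α
T = 20 + (20.1/12.3 − 1)/0.0036 = 20 + (0.6341)/0.0036 = 196 °C

196 °C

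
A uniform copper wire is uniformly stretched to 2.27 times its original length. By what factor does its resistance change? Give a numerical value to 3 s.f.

Volume constant ⇒ A' = A/k with k = 2.27. R' = ρ(kL)/(A/k) = k²R.
Factor = 5.15

5.15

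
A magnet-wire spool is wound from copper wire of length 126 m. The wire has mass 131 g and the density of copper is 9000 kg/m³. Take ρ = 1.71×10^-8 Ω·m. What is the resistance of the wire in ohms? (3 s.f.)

A = m/(density·L) = 0.131/(9000×126) = 1.1552e-07 m²
R = ρL/A = (1.71×10^-8)(126)/(1.1552e-07) = 18.7 Ω

18.7 Ω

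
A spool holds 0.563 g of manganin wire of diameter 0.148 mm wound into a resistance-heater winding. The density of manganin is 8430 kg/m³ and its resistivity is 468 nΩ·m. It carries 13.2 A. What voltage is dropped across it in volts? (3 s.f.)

1390 V

ρ = 468 nΩ·m = 4.68×10^-7 Ω·m
A = π(d/2)² = π(7.4000e-05 m)² = 1.7203e-08 m²
L = m/(density·A) = 5.630×10^-4/(8430×1.7203e-08) = 3.882 m
R = ρL/A = (4.68×10^-7)(3.882)/(1.7203e-08) = 105.6 Ω
V = IR = 13.2 × 105.6 = 1390 V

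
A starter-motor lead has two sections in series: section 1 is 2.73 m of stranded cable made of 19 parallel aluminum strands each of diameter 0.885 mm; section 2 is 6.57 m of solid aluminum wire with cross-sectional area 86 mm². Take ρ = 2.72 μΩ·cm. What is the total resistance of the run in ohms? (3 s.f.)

0.00843 Ω

ρ = 2.72 μΩ·cm = 2.72×10^-8 Ω·m
Section 1: A_strand = π(4.4250e-04)² = 6.151e-07 m²; R₁ = ρL/(N·A_s) = (2.72×10^-8)(2.73)/(19×6.151e-07) = 0.006353 Ω
Section 2: A = 86 mm² = 8.600e-05 m²
R₂ = (2.72×10^-8)(6.57)/(8.600e-05) = 0.002078 Ω
R = R₁ + R₂ = 0.00843 Ω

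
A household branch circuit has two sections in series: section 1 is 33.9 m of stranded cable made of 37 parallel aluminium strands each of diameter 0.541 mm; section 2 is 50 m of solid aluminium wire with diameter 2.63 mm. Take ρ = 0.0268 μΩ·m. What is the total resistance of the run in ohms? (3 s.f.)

ρ = 0.0268 μΩ·m = 2.68×10^-8 Ω·m
Section 1: A_strand = π(2.7050e-04)² = 2.299e-07 m²; R₁ = ρL/(N·A_s) = (2.68×10^-8)(33.9)/(37×2.299e-07) = 0.1068 Ω
Section 2: A = π(d/2)² = π(1.3150e-03 m)² = 5.433e-06 m²
R₂ = (2.68×10^-8)(50)/(5.433e-06) = 0.2467 Ω
R = R₁ + R₂ = 0.353 Ω

0.353 Ω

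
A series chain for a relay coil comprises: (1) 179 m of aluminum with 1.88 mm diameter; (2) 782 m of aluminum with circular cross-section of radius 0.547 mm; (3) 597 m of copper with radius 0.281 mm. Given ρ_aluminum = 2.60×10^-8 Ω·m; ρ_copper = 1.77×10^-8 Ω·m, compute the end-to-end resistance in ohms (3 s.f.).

65.9 Ω

Seg 1: A = π(d/2)² = π(9.4000e-04 m)² = 2.776e-06 m²
R_1 = (2.60×10^-8)(179)/(2.776e-06) = 1.677 Ω
Seg 2: A = πr² = π(5.4700e-04 m)² = 9.400e-07 m²
R_2 = (2.60×10^-8)(782)/(9.400e-07) = 21.63 Ω
Seg 3: A = πr² = π(2.8100e-04 m)² = 2.481e-07 m²
R_3 = (1.77×10^-8)(597)/(2.481e-07) = 42.6 Ω
R_total = R_1 + R_2 + R_3 = 65.9 Ω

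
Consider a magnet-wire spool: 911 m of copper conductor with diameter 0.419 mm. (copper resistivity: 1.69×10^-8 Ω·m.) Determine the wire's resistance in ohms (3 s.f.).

A = π(d/2)² = π(2.0950e-04 m)² = 1.379e-07 m²
R = ρL/A = (1.69×10^-8)(911 m)/(1.379e-07 m²) = 112 Ω

112 Ω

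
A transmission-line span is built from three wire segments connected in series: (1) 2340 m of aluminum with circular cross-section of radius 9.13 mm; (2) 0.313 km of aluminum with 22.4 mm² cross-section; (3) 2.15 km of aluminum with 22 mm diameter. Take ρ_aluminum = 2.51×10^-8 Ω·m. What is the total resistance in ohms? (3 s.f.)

0.717 Ω

Seg 1: A = πr² = π(9.1300e-03 m)² = 2.619e-04 m²
R_1 = (2.51×10^-8)(2340)/(2.619e-04) = 0.2243 Ω
Seg 2: A = 22.4 mm² = 2.240e-05 m²
R_2 = (2.51×10^-8)(313)/(2.240e-05) = 0.3507 Ω
Seg 3: A = π(d/2)² = π(1.1000e-02 m)² = 3.801e-04 m²
R_3 = (2.51×10^-8)(2150)/(3.801e-04) = 0.142 Ω
R_total = R_1 + R_2 + R_3 = 0.717 Ω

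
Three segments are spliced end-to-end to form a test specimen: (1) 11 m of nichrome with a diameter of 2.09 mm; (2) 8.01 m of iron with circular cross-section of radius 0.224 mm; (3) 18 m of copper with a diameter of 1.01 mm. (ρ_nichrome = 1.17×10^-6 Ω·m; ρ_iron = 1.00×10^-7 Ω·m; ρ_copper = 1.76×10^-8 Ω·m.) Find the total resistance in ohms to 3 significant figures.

9.23 Ω

Seg 1: A = π(d/2)² = π(1.0450e-03 m)² = 3.431e-06 m²
R_1 = (1.17×10^-6)(11)/(3.431e-06) = 3.751 Ω
Seg 2: A = πr² = π(2.2400e-04 m)² = 1.576e-07 m²
R_2 = (1.00×10^-7)(8.01)/(1.576e-07) = 5.081 Ω
Seg 3: A = π(d/2)² = π(5.0500e-04 m)² = 8.012e-07 m²
R_3 = (1.76×10^-8)(18)/(8.012e-07) = 0.3954 Ω
R_total = R_1 + R_2 + R_3 = 9.23 Ω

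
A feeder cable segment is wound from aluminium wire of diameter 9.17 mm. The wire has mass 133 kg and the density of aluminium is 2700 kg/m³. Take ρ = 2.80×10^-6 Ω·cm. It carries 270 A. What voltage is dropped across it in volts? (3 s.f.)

ρ = 2.80×10^-6 Ω·cm = 2.80×10^-8 Ω·m
A = π(d/2)² = π(4.5850e-03 m)² = 6.6043e-05 m²
L = m/(density·A) = 133/(2700×6.6043e-05) = 745.9 m
R = ρL/A = (2.80×10^-8)(745.9)/(6.6043e-05) = 0.3162 Ω
V = IR = 270 × 0.3162 = 85.4 V

85.4 V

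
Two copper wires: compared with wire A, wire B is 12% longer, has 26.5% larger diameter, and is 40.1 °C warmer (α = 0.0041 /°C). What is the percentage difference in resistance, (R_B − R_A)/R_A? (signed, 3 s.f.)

-18.5%

R ∝ ρL/d² with ρ ∝ (1+αΔT), so R_B/R_A = (1 + 12/100) × (1 + 26.5/100)⁻² × (1 + 0.0041×40.1)
= 1.12 × 0.6249 × 1.164 = 0.815
(R_B − R_A)/R_A = 0.815 − 1 = -18.5%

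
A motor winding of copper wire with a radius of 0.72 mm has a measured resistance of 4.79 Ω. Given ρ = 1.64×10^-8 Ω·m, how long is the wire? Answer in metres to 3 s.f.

A = πr² = π(7.2000e-04 m)² = 1.629e-06 m²
L = RA/ρ = (4.79)(1.629e-06)/(1.64×10^-8) = 476 m

476 m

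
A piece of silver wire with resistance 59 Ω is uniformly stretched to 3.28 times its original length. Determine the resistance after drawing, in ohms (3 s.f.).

Volume constant ⇒ A' = A/k with k = 3.28. R' = ρ(kL)/(A/k) = k²R.
R' = 10.76 × 59 = 635 Ω

635 Ω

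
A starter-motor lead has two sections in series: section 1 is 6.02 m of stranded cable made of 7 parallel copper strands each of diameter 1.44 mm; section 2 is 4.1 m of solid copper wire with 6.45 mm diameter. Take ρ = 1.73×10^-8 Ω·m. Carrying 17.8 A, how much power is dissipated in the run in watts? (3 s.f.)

Section 1: A_strand = π(7.2000e-04)² = 1.629e-06 m²; R₁ = ρL/(N·A_s) = (1.73×10^-8)(6.02)/(7×1.629e-06) = 0.009135 Ω
Section 2: A = π(d/2)² = π(3.2250e-03 m)² = 3.267e-05 m²
R₂ = (1.73×10^-8)(4.1)/(3.267e-05) = 0.002171 Ω
R = R₁ + R₂ = 0.01131 Ω
P = I²R = (17.8)² × 0.01131 = 3.58 W

3.58 W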